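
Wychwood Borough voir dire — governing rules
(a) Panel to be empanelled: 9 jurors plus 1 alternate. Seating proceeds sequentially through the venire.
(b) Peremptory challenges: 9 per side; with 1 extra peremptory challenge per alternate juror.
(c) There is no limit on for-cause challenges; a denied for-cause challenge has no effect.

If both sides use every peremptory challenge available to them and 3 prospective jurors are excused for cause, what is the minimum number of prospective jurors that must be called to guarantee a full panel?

Seats to fill: 9 + 1 alternates = 10.
Peremptories: 9 + 1×1 = 10 per side × 2 sides = 20.
For-cause removals: 3.
Minimum venire: 10 + 20 + 3 = 33.

33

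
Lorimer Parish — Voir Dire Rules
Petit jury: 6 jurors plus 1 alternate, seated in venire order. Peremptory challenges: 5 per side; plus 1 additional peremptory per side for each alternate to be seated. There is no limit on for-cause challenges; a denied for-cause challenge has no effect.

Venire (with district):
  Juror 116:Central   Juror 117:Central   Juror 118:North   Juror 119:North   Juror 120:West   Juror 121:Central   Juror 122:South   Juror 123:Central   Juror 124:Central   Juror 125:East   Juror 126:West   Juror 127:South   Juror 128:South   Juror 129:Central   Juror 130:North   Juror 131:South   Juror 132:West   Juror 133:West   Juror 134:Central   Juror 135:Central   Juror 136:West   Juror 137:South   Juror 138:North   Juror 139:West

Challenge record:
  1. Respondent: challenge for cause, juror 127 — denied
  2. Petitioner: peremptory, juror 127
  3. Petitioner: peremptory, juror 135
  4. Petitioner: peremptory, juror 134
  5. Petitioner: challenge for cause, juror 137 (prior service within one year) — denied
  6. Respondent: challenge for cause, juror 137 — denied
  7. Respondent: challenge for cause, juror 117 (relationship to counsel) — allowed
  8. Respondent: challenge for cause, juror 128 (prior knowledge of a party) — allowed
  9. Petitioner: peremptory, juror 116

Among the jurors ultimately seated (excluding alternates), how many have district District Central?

2

Removed: #116, #117, #127, #128, #134, #135.
Seated jurors 1–6: #118, #119, #120, #121, #122, #123 (alternates #124 not counted).
Of those, in District Central: #121, #123 → 2.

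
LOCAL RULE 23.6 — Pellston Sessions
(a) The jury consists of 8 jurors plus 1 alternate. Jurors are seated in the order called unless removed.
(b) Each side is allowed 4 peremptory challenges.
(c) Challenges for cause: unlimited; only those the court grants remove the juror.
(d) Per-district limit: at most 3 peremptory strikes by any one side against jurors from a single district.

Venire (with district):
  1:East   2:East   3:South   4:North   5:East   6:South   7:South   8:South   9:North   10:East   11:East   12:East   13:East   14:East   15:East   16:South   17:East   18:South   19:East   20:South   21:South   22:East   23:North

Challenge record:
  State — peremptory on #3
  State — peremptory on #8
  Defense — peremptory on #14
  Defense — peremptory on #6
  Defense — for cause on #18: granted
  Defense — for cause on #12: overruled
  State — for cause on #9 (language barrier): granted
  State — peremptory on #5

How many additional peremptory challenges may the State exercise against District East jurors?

State peremptories so far: #3, #8, #5 — 3 of 4 used, 1 left overall.
Against District East: #5 — 1 used; per-district cap 3 leaves 2.
Binding limit: min(1, 2) = 1.

1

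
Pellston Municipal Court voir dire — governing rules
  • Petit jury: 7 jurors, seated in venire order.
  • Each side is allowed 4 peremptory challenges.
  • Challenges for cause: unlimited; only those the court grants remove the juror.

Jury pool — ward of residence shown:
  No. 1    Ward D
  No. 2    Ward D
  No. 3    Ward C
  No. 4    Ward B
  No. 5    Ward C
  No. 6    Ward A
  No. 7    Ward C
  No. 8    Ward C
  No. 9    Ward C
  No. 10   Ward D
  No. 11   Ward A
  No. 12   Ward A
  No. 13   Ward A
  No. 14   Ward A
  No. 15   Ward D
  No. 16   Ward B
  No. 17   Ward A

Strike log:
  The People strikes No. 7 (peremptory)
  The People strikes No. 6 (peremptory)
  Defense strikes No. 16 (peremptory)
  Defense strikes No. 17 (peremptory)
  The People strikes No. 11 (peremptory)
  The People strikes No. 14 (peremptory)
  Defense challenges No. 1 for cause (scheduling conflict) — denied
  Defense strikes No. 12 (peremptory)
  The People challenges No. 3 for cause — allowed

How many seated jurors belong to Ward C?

Removed: #3, #6, #7, #11, #12, #14, #16, #17.
Seated jurors 1–7: #1, #2, #4, #5, #8, #9, #10.
Of those, in Ward C: #5, #8, #9 → 3.

3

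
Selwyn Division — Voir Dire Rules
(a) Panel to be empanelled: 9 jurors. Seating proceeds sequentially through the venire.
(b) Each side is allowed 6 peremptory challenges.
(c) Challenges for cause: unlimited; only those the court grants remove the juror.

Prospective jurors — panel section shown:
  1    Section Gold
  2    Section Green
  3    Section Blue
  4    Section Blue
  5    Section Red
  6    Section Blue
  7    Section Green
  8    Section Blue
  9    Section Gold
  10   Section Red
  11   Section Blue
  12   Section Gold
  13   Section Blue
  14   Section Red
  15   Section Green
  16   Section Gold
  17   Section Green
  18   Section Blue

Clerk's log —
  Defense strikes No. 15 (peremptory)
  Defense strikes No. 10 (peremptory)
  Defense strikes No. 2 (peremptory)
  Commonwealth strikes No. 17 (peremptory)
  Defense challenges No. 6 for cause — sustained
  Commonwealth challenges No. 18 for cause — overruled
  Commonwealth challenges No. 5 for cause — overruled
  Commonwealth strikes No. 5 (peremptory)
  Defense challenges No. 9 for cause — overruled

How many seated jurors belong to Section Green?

1

Removed: #2, #5, #6, #10, #15, #17.
Seated jurors 1–9: #1, #3, #4, #7, #8, #9, #11, #12, #13.
Of those, in Section Green: #7 → 1.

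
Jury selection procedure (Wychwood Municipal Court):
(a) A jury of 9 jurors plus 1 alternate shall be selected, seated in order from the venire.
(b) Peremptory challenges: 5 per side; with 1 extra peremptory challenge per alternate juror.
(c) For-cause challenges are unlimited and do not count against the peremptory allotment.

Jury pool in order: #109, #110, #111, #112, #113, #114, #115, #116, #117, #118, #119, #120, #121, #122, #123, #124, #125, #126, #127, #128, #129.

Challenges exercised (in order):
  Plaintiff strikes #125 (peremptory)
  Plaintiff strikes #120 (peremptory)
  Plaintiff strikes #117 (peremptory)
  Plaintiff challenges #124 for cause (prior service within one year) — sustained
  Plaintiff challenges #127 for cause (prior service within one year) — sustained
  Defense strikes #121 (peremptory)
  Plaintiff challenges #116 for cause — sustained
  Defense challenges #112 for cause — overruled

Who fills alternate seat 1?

122

Removed: #116, #117, #120, #121, #124, #125, #127. (#112 stays — for-cause denied.)
Filling seats in venire order through position 10: #109, #110, #111, #112, #113, #114, #115, #118, #119, #122.
So alternate 1 is #122.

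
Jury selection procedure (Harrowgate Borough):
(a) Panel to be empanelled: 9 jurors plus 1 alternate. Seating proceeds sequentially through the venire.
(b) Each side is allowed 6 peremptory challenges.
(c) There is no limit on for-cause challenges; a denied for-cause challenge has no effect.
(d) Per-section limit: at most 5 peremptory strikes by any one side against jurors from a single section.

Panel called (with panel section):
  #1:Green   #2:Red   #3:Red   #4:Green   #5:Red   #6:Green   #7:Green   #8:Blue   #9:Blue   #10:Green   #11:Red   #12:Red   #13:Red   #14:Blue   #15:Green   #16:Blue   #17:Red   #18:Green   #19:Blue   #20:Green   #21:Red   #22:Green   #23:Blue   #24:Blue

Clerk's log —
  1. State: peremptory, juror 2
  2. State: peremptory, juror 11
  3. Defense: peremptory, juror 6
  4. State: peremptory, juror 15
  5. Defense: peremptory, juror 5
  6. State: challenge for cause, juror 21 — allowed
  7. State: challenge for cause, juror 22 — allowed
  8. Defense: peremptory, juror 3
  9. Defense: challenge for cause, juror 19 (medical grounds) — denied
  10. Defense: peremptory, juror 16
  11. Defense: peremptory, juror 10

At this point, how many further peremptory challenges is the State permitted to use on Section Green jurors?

State peremptories so far: #2, #11, #15 — 3 of 6 used, 3 left overall.
Against Section Green: #15 — 1 used; per-section cap 5 leaves 4.
Binding limit: min(3, 4) = 3.

3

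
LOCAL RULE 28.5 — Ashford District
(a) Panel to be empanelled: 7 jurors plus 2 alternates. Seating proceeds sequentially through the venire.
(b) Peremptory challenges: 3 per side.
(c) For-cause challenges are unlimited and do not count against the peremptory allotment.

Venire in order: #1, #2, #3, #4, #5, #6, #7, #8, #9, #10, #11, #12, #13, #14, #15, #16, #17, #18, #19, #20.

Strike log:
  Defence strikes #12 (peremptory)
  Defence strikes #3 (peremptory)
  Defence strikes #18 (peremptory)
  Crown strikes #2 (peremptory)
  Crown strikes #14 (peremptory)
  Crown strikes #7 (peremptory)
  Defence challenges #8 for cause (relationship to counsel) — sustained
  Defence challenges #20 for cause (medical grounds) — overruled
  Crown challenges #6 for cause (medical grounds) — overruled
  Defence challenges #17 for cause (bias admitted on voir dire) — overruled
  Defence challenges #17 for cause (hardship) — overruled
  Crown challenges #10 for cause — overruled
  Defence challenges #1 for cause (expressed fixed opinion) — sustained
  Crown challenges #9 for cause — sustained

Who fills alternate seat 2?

17

Removed: #1, #2, #3, #7, #8, #9, #12, #14, #18. (#6, #10, #17, #20 stay — for-cause denied.)
Seating in order: seats 1–7 → #4, #5, #6, #10, #11, #13, #15; alternates → #16, #17.
So alternate 2 is #17.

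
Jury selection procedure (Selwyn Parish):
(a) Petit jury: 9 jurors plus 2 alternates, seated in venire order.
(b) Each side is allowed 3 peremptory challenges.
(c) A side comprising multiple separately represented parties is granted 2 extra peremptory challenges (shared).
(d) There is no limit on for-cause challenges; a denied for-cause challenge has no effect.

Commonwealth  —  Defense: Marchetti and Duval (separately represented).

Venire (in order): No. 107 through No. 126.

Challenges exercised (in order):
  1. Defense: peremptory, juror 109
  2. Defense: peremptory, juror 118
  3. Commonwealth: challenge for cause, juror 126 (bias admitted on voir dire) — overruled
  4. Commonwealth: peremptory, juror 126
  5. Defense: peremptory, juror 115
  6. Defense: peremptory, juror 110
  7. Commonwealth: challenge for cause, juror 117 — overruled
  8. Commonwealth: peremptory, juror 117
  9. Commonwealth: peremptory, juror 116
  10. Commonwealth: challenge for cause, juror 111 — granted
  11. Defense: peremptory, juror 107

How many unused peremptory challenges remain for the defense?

0

Defense allotment: 3 base + 2 multi-party = 5.
Defense peremptories used: #109, #118, #115, #110, #107 — 5.
Remaining: 5 − 5 = 0.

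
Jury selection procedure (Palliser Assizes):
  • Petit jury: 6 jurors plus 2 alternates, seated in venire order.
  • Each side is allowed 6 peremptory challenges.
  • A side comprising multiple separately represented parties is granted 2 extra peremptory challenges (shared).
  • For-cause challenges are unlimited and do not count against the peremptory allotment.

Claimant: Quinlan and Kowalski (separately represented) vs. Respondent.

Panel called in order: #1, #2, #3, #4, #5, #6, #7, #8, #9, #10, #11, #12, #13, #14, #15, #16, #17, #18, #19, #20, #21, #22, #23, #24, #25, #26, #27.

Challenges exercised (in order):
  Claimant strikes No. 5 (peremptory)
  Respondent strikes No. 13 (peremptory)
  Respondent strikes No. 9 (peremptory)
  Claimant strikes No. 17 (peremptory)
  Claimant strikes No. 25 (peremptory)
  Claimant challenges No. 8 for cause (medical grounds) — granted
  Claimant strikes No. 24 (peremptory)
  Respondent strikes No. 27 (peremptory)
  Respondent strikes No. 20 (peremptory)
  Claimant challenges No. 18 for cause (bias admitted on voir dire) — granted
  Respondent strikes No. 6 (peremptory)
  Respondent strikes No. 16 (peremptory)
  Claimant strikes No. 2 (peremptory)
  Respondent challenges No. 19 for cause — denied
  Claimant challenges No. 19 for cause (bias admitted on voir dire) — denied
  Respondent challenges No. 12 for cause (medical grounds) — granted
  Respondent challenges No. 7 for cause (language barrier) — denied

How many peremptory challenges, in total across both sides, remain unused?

3

Claimant allotment: 6 base + 2 multi-party = 8. Respondent allotment: 6.
Claimant peremptories used: #5, #17, #25, #24, #2 — 5 (for-cause on #8, #18, #19 don't count).
Respondent peremptories used: #13, #9, #27, #20, #6, #16 — 6 (for-cause on #19, #12, #7 don't count).
Remaining: (8 − 5) + (6 − 6) = 3.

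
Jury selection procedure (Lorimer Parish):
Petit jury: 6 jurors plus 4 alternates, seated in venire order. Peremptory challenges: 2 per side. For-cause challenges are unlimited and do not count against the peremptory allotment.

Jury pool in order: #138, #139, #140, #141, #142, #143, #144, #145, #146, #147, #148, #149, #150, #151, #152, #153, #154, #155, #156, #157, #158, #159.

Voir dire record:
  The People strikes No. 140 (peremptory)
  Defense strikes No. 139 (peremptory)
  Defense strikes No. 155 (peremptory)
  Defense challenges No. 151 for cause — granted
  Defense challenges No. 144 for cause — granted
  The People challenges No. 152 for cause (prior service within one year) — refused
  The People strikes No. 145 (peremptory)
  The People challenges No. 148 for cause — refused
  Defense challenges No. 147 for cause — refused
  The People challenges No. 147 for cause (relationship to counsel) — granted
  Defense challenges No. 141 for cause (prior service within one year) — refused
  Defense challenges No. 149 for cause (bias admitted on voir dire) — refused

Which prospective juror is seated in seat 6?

148

Removed: #139, #140, #144, #145, #147, #151, #155. (#141, #148, #149, #152 stay — for-cause denied.)
Seating in order: seats 1–6 → #138, #141, #142, #143, #146, #148; alternates → #149, #150, #152, #153.
So seat 6 is #148.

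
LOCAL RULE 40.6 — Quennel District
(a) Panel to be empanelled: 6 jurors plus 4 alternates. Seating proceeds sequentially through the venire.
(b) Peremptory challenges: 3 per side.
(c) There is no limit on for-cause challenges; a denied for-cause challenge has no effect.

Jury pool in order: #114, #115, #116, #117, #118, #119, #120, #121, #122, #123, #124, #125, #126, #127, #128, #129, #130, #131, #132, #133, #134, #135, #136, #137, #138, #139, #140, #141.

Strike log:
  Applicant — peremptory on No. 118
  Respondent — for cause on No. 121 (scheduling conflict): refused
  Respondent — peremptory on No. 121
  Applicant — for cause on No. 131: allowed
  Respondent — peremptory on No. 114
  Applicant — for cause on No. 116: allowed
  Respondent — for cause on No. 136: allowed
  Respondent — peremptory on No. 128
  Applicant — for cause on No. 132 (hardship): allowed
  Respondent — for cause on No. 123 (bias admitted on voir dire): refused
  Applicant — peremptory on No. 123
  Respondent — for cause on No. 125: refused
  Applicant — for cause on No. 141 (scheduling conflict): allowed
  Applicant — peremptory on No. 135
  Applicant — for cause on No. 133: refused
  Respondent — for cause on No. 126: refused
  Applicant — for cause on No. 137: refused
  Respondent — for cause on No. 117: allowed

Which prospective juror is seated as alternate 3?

Removed: #114, #116, #117, #118, #121, #123, #128, #131, #132, #135, #136, #141. (#125, #126, #133, #137 stay — for-cause denied.)
Filling seats in venire order through position 9: #115, #119, #120, #122, #124, #125, #126, #127, #129.
So alternate 3 is #129.

129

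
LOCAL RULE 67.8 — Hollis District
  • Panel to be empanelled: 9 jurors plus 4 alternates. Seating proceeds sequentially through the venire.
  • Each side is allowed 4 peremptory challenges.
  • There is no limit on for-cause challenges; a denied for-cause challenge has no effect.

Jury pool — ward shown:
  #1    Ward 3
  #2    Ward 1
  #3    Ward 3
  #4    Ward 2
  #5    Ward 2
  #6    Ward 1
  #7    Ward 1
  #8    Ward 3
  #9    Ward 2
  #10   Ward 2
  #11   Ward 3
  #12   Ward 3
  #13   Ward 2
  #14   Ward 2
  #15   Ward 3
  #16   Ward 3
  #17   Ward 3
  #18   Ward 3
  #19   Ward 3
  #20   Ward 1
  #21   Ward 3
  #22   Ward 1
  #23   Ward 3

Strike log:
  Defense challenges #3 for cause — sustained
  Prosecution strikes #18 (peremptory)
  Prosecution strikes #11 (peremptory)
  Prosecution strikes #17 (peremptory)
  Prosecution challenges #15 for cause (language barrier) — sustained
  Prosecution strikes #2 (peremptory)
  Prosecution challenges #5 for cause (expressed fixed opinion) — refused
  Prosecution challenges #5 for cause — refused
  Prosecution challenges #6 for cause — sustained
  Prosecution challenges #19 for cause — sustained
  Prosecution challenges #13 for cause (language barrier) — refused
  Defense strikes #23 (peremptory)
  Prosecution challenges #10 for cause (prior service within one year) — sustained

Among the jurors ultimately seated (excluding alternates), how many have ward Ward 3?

Removed: #2, #3, #6, #10, #11, #15, #17, #18, #19, #23.
Seated jurors 1–9: #1, #4, #5, #7, #8, #9, #12, #13, #14 (alternates #16, #20, #21, #22 not counted).
Of those, in Ward 3: #1, #8, #12 → 3.

3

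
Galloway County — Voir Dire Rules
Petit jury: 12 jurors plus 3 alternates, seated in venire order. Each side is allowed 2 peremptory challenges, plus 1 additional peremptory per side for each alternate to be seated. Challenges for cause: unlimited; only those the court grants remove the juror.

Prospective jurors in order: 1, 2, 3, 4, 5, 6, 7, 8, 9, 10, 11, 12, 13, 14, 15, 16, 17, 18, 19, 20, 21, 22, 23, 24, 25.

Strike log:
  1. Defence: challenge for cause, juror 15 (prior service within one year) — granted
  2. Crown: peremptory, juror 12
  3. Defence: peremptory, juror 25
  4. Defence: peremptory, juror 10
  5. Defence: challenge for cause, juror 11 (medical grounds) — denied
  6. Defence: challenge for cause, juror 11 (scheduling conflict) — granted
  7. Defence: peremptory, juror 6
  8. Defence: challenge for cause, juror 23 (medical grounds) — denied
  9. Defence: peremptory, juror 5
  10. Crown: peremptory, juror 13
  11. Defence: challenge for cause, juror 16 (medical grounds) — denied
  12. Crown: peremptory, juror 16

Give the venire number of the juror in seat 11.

Removed: #5, #6, #10, #11, #12, #13, #15, #16, #25. (#23 stays — for-cause denied.)
Seating in order: seats 1–12 → #1, #2, #3, #4, #7, #8, #9, #14, #17, #18, #19, #20; alternates → #21, #22, #23.
So seat 11 is #19.

19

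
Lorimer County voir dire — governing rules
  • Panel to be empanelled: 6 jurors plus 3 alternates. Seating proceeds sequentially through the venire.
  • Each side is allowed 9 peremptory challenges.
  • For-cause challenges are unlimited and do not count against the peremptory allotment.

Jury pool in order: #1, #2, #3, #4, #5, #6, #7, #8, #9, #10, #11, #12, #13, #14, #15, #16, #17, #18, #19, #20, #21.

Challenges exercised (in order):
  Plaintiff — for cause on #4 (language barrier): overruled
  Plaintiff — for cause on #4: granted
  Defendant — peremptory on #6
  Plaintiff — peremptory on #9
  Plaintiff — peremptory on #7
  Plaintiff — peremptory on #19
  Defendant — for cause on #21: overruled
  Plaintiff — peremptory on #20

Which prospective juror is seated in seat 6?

Removed: #4, #6, #7, #9, #19, #20. (#21 stays — for-cause denied.)
Filling seats in venire order through position 6: #1, #2, #3, #5, #8, #10.
So seat 6 is #10.

10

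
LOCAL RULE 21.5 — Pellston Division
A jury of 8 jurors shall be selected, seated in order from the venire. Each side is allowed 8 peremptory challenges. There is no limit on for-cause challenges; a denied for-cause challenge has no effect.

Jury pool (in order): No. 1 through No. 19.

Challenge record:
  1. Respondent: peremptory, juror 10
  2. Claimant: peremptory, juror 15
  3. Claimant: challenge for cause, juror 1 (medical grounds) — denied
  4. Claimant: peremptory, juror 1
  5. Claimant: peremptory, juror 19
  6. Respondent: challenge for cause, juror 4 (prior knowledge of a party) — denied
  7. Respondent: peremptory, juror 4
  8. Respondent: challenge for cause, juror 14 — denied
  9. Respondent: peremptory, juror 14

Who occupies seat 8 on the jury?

Removed: #1, #4, #10, #14, #15, #19.
Seating in order: seats 1–8 → #2, #3, #5, #6, #7, #8, #9, #11.
So seat 8 is #11.

11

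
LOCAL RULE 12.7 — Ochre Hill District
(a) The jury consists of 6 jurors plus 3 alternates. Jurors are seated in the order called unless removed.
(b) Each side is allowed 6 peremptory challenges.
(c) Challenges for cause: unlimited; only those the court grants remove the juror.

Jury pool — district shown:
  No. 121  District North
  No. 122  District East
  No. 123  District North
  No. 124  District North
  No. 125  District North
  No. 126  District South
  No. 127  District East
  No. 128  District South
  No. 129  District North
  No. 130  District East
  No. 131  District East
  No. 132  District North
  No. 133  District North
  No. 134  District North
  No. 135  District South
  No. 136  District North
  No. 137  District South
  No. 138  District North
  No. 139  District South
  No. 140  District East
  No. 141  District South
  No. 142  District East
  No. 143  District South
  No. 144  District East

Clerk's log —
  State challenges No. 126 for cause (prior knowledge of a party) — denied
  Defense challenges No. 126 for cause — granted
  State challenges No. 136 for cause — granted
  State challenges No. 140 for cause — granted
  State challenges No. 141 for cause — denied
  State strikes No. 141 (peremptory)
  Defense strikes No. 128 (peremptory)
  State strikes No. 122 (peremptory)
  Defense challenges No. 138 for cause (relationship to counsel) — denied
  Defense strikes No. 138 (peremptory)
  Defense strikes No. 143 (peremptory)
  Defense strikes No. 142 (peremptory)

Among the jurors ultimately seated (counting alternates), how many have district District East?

Removed: #122, #126, #128, #136, #138, #140, #141, #142, #143.
Seated (9 incl. alternates): #121, #123, #124, #125, #127, #129, #130, #131, #132.
Of those, in District East: #127, #130, #131 → 3.

3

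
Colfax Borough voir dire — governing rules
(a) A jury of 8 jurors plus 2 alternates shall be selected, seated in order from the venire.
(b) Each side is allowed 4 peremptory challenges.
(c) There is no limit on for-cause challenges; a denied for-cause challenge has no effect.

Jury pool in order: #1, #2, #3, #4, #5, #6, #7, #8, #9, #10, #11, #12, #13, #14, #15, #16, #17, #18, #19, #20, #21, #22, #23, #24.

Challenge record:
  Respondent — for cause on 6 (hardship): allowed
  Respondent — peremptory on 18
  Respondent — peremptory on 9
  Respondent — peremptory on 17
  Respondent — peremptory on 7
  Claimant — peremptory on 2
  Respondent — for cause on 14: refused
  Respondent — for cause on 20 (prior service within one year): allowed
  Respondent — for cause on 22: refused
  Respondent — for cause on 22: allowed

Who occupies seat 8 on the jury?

12

Removed: #2, #6, #7, #9, #17, #18, #20, #22. (#14 stays — for-cause denied.)
Seating in order: seats 1–8 → #1, #3, #4, #5, #8, #10, #11, #12; alternates → #13, #14.
So seat 8 is #12.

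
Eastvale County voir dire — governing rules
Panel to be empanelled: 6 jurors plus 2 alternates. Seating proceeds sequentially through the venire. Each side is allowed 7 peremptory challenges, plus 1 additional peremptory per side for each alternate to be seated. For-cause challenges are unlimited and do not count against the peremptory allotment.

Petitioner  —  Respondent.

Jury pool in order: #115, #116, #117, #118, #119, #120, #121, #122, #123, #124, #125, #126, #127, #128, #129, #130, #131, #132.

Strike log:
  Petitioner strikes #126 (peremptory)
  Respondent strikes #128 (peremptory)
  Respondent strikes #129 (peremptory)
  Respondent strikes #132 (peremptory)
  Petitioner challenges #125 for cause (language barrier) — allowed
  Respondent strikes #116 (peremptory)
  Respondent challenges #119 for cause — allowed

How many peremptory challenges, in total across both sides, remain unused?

Petitioner allotment: 7 base + 1 × 2 alternates = 9. Respondent allotment: 7 base + 1 × 2 alternates = 9.
Petitioner peremptories used: #126 — 1 (the for-cause on #125 doesn't count).
Respondent peremptories used: #128, #129, #132, #116 — 4 (the for-cause on #119 doesn't count).
Remaining: (9 − 1) + (9 − 4) = 13.

13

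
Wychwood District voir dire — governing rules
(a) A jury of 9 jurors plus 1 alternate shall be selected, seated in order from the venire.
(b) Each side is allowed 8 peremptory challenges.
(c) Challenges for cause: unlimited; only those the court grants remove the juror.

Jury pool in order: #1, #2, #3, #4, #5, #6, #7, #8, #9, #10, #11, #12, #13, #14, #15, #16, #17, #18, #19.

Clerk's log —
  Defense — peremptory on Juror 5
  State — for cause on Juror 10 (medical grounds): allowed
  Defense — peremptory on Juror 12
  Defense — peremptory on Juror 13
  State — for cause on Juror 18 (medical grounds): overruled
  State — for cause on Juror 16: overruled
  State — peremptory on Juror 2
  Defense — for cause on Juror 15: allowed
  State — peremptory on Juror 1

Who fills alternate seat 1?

Removed: #1, #2, #5, #10, #12, #13, #15. (#16, #18 stay — for-cause denied.)
Seating in order: seats 1–9 → #3, #4, #6, #7, #8, #9, #11, #14, #16; alternates → #17.
So alternate 1 is #17.

17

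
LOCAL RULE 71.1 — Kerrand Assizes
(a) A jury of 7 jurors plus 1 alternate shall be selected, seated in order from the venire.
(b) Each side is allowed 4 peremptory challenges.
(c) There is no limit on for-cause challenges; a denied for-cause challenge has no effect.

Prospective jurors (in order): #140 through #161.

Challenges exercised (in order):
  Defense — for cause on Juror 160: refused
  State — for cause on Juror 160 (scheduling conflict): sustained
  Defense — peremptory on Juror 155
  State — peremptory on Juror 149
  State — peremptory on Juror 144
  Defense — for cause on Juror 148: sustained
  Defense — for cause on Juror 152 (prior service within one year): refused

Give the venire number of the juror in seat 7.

Removed: #144, #148, #149, #155, #160. (#152 stays — for-cause denied.)
Seating in order: seats 1–7 → #140, #141, #142, #143, #145, #146, #147; alternates → #150.
So seat 7 is #147.

147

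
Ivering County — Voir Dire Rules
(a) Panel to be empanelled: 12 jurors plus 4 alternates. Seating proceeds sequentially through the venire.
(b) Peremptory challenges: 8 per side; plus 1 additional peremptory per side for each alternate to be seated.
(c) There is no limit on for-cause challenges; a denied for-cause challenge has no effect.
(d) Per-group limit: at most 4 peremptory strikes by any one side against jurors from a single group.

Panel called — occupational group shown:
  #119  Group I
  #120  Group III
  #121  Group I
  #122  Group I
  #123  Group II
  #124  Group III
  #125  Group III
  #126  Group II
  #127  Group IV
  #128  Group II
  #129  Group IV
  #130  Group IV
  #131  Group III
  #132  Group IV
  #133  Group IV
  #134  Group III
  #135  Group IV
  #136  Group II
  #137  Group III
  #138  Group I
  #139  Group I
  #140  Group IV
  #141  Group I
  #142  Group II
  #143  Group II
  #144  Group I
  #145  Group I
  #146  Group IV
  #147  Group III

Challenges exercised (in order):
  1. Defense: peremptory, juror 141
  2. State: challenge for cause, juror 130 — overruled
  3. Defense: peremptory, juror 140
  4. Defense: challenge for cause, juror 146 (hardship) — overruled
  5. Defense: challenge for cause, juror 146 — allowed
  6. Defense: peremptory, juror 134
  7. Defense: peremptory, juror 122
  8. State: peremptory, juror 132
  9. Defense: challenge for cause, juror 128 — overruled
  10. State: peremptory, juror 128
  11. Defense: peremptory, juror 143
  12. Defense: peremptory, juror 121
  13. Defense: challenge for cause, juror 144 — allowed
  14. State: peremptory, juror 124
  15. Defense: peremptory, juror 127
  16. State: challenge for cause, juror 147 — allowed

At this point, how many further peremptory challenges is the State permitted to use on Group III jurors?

State peremptories so far: #132, #128, #124 — 3 of 12 used, 9 left overall.
Against Group III: #124 — 1 used; per-group cap 4 leaves 3.
Binding limit: min(9, 3) = 3.

3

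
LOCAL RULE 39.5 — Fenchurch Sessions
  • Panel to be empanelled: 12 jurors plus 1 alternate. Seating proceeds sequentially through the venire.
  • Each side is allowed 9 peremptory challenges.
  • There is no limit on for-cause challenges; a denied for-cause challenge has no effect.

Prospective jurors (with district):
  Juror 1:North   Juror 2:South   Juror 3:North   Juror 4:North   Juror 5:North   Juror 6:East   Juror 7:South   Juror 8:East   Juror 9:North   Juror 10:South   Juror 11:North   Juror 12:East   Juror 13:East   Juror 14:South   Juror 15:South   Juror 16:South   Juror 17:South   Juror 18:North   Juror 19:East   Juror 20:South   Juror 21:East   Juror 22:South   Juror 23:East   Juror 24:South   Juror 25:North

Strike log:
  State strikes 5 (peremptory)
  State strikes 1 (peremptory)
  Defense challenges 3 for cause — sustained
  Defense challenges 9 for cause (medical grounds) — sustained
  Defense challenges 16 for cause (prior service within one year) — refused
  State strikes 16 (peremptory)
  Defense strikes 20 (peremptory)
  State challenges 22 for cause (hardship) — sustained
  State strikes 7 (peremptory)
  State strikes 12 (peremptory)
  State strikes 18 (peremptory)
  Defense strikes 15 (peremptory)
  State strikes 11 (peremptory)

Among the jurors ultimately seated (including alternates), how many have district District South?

5

Removed: #1, #3, #5, #7, #9, #11, #12, #15, #16, #18, #20, #22.
Seated (13 incl. alternates): #2, #4, #6, #8, #10, #13, #14, #17, #19, #21, #23, #24, #25.
Of those, in District South: #2, #10, #14, #17, #24 → 5.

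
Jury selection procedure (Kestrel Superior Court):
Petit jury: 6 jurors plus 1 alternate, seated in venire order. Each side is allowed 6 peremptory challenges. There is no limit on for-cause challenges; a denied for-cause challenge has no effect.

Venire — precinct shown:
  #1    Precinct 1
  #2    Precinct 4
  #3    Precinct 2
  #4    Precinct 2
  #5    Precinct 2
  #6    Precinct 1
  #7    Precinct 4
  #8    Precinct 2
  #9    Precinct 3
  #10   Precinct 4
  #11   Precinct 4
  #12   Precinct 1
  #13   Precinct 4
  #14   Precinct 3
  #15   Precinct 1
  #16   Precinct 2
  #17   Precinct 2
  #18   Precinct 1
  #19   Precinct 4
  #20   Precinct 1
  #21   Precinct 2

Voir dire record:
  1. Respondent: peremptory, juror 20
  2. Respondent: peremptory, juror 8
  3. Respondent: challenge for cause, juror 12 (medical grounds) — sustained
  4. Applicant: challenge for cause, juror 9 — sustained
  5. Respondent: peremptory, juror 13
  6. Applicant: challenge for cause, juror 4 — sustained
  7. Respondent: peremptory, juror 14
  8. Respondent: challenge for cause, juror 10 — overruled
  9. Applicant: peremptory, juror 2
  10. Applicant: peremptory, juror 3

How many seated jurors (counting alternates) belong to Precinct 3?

0

Removed: #2, #3, #4, #8, #9, #12, #13, #14, #20.
Seated (7 incl. alternates): #1, #5, #6, #7, #10, #11, #15.
None of those are in Precinct 3 → 0.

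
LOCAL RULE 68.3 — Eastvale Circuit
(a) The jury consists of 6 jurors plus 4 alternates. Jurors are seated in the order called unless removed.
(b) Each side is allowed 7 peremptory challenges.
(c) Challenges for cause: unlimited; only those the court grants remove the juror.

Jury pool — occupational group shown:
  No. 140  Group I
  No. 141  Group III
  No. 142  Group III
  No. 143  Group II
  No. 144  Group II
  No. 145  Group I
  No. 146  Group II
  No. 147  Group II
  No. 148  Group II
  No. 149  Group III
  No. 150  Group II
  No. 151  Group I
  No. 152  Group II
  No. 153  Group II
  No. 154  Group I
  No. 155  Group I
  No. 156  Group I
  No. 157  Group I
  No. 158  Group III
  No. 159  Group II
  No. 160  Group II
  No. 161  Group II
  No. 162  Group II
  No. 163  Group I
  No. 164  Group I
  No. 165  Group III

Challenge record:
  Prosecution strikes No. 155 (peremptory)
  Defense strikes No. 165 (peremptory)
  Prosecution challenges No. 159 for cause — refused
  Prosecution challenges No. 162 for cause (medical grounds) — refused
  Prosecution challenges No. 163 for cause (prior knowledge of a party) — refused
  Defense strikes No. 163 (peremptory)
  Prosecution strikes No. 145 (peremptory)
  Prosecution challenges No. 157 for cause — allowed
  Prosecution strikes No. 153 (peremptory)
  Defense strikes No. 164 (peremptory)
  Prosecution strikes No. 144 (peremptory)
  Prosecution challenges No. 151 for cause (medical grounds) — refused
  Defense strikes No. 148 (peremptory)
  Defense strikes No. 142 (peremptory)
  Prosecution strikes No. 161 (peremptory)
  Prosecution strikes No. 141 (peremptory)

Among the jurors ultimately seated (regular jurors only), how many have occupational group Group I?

1

Removed: #141, #142, #144, #145, #148, #153, #155, #157, #161, #163, #164, #165.
Seated jurors 1–6: #140, #143, #146, #147, #149, #150 (alternates #151, #152, #154, #156 not counted).
Of those, in Group I: #140 → 1.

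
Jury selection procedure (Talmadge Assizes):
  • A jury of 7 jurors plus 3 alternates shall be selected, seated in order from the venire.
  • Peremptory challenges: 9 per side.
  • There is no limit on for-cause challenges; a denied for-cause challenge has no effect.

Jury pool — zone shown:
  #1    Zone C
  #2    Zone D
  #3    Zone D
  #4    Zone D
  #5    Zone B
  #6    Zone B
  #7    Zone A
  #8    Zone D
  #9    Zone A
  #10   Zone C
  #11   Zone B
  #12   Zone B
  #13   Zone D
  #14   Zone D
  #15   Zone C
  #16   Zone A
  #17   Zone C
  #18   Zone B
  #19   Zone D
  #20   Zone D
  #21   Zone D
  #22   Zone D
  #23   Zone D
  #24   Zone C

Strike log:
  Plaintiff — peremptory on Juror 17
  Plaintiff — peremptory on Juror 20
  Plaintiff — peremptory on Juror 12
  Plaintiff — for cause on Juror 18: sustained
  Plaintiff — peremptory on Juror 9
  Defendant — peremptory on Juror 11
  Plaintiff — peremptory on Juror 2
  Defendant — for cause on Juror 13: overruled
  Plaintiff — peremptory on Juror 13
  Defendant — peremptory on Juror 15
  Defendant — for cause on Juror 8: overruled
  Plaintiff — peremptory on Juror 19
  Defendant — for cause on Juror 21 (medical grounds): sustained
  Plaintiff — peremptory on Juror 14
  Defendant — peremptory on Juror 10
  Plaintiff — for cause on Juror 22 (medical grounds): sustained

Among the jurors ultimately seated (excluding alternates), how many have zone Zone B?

Removed: #2, #9, #10, #11, #12, #13, #14, #15, #17, #18, #19, #20, #21, #22.
Seated jurors 1–7: #1, #3, #4, #5, #6, #7, #8 (alternates #16, #23, #24 not counted).
Of those, in Zone B: #5, #6 → 2.

2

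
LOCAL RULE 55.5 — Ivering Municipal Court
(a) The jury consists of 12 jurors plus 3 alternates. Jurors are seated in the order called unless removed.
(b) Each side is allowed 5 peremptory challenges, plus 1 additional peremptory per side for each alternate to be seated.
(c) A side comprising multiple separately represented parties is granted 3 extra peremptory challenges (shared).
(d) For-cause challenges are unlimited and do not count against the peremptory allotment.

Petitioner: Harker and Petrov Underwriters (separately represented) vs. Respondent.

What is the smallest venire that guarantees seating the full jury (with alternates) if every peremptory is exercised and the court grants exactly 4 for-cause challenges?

38

Seats to fill: 12 + 3 alternates = 15.
Peremptories — Petitioner: 5 + 1×3 + 3 = 11; Respondent: 5 + 1×3 = 8; total 19.
For-cause removals: 4.
Minimum venire: 15 + 19 + 4 = 38.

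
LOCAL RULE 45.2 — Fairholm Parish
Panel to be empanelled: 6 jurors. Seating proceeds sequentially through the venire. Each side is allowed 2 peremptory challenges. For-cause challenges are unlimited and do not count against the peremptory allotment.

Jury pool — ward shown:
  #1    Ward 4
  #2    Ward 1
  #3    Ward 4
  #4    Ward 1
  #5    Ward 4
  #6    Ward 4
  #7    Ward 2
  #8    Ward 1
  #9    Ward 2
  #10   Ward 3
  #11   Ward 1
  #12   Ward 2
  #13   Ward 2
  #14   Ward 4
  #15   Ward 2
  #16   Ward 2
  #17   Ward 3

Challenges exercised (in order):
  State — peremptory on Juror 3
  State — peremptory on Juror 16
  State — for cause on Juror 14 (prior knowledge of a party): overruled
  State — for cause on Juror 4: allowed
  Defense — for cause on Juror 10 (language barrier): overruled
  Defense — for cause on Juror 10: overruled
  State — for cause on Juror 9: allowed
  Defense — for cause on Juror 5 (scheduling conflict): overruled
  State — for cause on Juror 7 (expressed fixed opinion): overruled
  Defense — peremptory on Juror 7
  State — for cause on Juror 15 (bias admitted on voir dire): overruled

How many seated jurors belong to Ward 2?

0

Removed: #3, #4, #7, #9, #16.
Seated jurors 1–6: #1, #2, #5, #6, #8, #10.
None of those are in Ward 2 → 0.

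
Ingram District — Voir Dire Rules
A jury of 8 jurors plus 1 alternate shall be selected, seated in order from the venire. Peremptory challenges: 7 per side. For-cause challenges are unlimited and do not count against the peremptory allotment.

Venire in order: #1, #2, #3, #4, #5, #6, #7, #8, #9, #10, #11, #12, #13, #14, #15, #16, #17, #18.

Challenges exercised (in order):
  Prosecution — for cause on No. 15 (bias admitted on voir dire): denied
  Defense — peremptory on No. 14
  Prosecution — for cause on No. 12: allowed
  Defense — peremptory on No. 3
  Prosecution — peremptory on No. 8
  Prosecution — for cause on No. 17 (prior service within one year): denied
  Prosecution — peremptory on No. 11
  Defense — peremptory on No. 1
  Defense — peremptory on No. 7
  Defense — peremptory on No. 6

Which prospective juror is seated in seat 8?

Removed: #1, #3, #6, #7, #8, #11, #12, #14. (#15, #17 stay — for-cause denied.)
Seating in order: seats 1–8 → #2, #4, #5, #9, #10, #13, #15, #16; alternates → #17.
So seat 8 is #16.

16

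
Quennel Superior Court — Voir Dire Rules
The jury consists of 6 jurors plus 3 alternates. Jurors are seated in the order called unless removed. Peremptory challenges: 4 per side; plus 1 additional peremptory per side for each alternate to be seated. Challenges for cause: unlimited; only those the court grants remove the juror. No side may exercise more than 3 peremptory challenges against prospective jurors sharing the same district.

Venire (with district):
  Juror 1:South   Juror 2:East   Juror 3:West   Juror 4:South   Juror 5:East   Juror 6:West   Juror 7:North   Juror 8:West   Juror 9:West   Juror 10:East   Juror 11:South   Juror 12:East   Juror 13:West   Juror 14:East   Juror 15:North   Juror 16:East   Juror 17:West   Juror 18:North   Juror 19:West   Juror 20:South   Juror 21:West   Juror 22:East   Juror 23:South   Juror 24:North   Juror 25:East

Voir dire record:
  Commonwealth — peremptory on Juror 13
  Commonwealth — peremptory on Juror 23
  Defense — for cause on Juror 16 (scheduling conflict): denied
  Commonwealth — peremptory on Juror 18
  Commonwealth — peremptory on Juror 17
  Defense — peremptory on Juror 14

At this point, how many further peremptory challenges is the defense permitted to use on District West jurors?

3

Defense peremptories so far: #14 — 1 of 7 used, 6 left overall.
Against District West: none yet — per-district cap 3 leaves 3.
Binding limit: min(6, 3) = 3.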